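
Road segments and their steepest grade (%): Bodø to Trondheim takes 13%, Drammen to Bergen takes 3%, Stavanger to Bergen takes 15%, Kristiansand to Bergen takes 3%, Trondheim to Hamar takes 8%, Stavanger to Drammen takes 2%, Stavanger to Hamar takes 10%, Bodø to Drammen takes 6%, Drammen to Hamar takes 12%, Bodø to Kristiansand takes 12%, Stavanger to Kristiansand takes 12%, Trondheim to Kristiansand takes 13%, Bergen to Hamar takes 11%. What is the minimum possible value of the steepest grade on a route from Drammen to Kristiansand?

3

Some routes from Drammen to Kristiansand:
Drammen - Stavanger - Hamar - Bergen - Kristiansand: max(2, 10, 11, 3) = 11
Drammen - Bergen - Hamar - Stavanger - Kristiansand: max(3, 11, 10, 12) = 12
Drammen - Bergen - Kristiansand: max(3, 3) = 3
The minimum achievable maximum is 3%.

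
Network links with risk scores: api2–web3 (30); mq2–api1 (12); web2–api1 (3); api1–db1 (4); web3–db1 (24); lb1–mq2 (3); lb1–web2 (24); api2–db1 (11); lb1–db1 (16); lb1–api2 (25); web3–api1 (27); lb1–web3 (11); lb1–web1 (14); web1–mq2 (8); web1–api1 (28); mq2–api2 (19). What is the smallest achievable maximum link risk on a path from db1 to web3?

Some routes from db1 to web3:
db1 -> lb1 -> web3: max(16, 11) = 16
db1 -> api1 -> mq2 -> web1 -> lb1 -> web3: max(4, 12, 8, 14, 11) = 14
db1 -> api1 -> mq2 -> lb1 -> web3: max(4, 12, 3, 11) = 12
Best route has worst link 12.

12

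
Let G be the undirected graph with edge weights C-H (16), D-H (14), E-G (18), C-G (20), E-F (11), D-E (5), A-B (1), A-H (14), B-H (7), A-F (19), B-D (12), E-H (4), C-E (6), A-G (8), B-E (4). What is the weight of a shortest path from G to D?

18

Comparing a few candidate routes:
G→A→B→E→D: 8 + 1 + 4 + 5 = 18
G→A→B→H→D: 8 + 1 + 7 + 14 = 30
G→E→D: 18 + 5 = 23
G→A→B→D: 8 + 1 + 12 = 21
G→A→B→H→E→D: 8 + 1 + 7 + 4 + 5 = 25
Shortest: 18.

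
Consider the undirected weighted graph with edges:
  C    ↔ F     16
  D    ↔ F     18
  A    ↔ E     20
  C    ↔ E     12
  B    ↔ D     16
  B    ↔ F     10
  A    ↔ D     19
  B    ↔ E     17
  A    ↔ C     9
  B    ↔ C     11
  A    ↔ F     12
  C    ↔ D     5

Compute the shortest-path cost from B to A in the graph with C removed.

22

Candidate routes:
B -> F -> D -> A: 10 + 18 + 19 = 47
B -> D -> F -> A: 16 + 18 + 12 = 46
B -> D -> A: 16 + 19 = 35
B -> E -> A: 17 + 20 = 37
B -> F -> A: 10 + 12 = 22
The minimum is 22.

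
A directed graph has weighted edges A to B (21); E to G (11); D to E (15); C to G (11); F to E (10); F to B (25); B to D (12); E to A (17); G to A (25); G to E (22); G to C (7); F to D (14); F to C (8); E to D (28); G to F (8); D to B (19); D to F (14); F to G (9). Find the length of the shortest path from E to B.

38

A few of the E→B routes:
E→A→B: 17 + 21 = 38
E→D→B: 28 + 19 = 47
E→G→F→D→B: 11 + 8 + 14 + 19 = 52
E→G→F→B: 11 + 8 + 25 = 44
The minimum is 38.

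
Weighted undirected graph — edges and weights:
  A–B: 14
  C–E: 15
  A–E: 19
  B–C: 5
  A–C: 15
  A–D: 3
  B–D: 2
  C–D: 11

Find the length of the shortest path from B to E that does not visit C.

Candidate routes:
B - D - A - E: 2 + 3 + 19 = 24
B - A - E: 14 + 19 = 33
The minimum is 24.

24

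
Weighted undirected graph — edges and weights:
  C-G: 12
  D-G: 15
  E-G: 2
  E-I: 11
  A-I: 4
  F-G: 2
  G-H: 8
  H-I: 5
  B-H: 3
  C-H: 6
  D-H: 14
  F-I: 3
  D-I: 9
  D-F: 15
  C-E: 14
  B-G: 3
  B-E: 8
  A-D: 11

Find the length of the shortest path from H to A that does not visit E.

Some routes from H to A avoiding E:
H→I→A: 5 + 4 = 9
H→G→F→I→A: 8 + 2 + 3 + 4 = 17
H→B→G→F→I→A: 3 + 3 + 2 + 3 + 4 = 15
Best route has total 9.

9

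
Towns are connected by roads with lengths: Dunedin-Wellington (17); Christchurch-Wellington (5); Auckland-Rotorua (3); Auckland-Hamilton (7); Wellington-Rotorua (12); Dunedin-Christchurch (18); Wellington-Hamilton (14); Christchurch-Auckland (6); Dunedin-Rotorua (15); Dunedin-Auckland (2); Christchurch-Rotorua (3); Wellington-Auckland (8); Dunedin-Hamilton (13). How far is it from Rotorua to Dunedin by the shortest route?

Checking several routes:
Rotorua -> Auckland -> Dunedin: 3 + 2 = 5
Rotorua -> Christchurch -> Dunedin: 3 + 18 = 21
Rotorua -> Dunedin: 15
Rotorua -> Christchurch -> Wellington -> Auckland -> Dunedin: 3 + 5 + 8 + 2 = 18
Rotorua -> Christchurch -> Auckland -> Dunedin: 3 + 6 + 2 = 11
The minimum is 5.

5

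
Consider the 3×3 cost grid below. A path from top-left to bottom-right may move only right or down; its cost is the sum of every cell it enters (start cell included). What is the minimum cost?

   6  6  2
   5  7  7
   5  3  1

One optimal route is (0,0) -> (1,0) -> (2,0) -> (2,1) -> (2,2).
Its cost is 6 + 5 + 5 + 3 + 1 = 20.
(Top row then right column would cost 22.)

20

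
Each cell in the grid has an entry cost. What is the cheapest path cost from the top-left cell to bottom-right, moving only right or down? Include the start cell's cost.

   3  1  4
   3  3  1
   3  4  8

16

One optimal route is [0,0] [0,1] [1,1] [1,2] [2,2].
Its cost is 3 + 1 + 3 + 1 + 8 = 16.
(Top row then right column would cost 17.)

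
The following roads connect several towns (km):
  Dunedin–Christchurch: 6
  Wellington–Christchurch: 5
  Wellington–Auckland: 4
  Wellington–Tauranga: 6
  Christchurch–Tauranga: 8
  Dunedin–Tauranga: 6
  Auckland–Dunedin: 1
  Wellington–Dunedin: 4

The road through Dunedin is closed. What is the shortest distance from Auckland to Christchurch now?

9

Candidate routes:
Auckland -> Wellington -> Christchurch: 4 + 5 = 9
Auckland -> Wellington -> Tauranga -> Christchurch: 4 + 6 + 8 = 18
Best route has total 9 km.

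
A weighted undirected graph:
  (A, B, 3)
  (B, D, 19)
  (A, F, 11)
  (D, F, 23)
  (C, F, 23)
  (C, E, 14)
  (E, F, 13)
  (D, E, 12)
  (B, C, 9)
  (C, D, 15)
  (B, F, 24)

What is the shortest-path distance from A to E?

A few of the A→E routes:
A -> F -> D -> E: 11 + 23 + 12 = 46
A -> F -> E: 11 + 13 = 24
A -> B -> C -> D -> E: 3 + 9 + 15 + 12 = 39
A -> B -> D -> E: 3 + 19 + 12 = 34
A -> B -> C -> E: 3 + 9 + 14 = 26
A -> B -> F -> E: 3 + 24 + 13 = 40
Best route has total 24.

24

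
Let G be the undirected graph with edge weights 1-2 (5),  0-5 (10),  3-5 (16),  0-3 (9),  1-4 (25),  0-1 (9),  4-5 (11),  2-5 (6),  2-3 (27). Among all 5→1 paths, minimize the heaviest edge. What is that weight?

6

Comparing a few candidate routes:
5-4-1: max(11, 25) = 25
5-3-2-1: max(16, 27, 5) = 27
5-2-1: max(6, 5) = 6
5-0-1: max(10, 9) = 10
5-3-0-1: max(16, 9, 9) = 16
5-2-3-0-1: max(6, 27, 9, 9) = 27
The minimum achievable maximum is 6.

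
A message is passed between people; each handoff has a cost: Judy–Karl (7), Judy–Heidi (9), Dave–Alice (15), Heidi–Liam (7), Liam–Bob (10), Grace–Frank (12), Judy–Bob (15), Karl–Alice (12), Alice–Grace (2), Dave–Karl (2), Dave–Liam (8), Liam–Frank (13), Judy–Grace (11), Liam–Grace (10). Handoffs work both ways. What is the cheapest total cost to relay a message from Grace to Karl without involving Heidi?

A few of the Grace→Karl routes:
Grace → Liam → Dave → Karl: 10 + 8 + 2 = 20
Grace → Alice → Karl: 2 + 12 = 14
Grace → Frank → Liam → Dave → Karl: 12 + 13 + 8 + 2 = 35
Grace → Alice → Dave → Karl: 2 + 15 + 2 = 19
Grace → Judy → Karl: 11 + 7 = 18
The minimum is 14.

14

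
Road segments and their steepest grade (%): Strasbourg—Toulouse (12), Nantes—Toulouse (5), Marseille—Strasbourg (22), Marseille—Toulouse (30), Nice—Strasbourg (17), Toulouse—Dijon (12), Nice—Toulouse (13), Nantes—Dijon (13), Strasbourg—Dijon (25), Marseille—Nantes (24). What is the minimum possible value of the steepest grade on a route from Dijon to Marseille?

Checking several routes:
Dijon -> Toulouse -> Nice -> Strasbourg -> Marseille: max(12, 13, 17, 22) = 22
Dijon -> Nantes -> Toulouse -> Strasbourg -> Marseille: max(13, 5, 12, 22) = 22
Dijon -> Nantes -> Toulouse -> Nice -> Strasbourg -> Marseille: max(13, 5, 13, 17, 22) = 22
Dijon -> Toulouse -> Strasbourg -> Marseille: max(12, 12, 22) = 22
Best route has worst link 22%.

22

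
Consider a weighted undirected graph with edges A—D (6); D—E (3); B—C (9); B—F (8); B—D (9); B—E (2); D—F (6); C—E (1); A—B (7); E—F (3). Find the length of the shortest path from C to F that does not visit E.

17

Routes from C to F avoiding E:
C -> B -> D -> F: 9 + 9 + 6 = 24
C -> B -> A -> D -> F: 9 + 7 + 6 + 6 = 28
C -> B -> F: 9 + 8 = 17
The minimum is 17.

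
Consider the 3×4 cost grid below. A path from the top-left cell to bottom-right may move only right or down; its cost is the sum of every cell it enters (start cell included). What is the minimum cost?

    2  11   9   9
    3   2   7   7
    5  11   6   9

One optimal route is r0c0 r1c0 r1c1 r1c2 r2c2 r2c3.
Its cost is 2 + 3 + 2 + 7 + 6 + 9 = 29.

29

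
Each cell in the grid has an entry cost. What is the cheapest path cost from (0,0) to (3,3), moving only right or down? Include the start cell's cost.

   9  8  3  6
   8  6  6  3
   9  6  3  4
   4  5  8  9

Cheapest: r0c0→r0c1→r0c2→r0c3→r1c3→r2c3→r3c3
  9 + 8 + 3 + 6 + 3 + 4 + 9 = 42

42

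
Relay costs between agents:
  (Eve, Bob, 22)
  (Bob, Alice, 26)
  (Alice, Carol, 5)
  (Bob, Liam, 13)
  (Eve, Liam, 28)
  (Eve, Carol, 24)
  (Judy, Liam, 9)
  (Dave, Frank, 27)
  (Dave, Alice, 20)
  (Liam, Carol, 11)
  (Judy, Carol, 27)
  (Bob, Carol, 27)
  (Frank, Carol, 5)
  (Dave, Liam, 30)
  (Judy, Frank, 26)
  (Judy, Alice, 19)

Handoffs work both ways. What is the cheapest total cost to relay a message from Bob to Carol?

Checking several routes:
Bob -> Liam -> Judy -> Carol: 13 + 9 + 27 = 49
Bob -> Alice -> Carol: 26 + 5 = 31
Bob -> Eve -> Carol: 22 + 24 = 46
Bob -> Liam -> Carol: 13 + 11 = 24
Bob -> Carol: 27
Bob -> Liam -> Judy -> Alice -> Carol: 13 + 9 + 19 + 5 = 46
Best route has total 24.

24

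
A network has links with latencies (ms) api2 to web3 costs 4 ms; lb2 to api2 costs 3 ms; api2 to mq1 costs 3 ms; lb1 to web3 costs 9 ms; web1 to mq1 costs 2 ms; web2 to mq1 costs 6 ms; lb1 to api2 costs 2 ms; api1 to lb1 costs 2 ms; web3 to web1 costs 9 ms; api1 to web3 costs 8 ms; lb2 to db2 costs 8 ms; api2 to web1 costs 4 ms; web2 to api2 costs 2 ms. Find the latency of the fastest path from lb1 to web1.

6

Checking several routes:
lb1 → web3 → api2 → web1: 9 + 4 + 4 = 17
lb1 → api2 → web2 → mq1 → web1: 2 + 2 + 6 + 2 = 12
lb1 → api2 → mq1 → web1: 2 + 3 + 2 = 7
lb1 → api2 → web1: 2 + 4 = 6
lb1 → api2 → web3 → web1: 2 + 4 + 9 = 15
The minimum is 6 ms.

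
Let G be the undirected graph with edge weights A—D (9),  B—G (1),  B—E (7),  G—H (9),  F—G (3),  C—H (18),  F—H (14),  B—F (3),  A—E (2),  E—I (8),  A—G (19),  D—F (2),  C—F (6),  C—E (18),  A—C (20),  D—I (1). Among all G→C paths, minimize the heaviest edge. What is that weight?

Some routes from G to C:
G -> B -> E -> A -> D -> F -> C: max(1, 7, 2, 9, 2, 6) = 9
G -> H -> F -> C: max(9, 14, 6) = 14
G -> B -> F -> C: max(1, 3, 6) = 6
G -> F -> C: max(3, 6) = 6
G -> B -> E -> I -> D -> F -> C: max(1, 7, 8, 1, 2, 6) = 8
Smallest bottleneck: 6.

6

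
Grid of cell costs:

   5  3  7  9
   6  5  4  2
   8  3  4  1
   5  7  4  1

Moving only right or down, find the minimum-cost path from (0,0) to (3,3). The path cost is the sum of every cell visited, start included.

Path r0c0 -> r0c1 -> r1c1 -> r1c2 -> r1c3 -> r2c3 -> r3c3: 5 + 3 + 5 + 4 + 2 + 1 + 1 = 21.
For comparison, the top-then-right route costs 28.

21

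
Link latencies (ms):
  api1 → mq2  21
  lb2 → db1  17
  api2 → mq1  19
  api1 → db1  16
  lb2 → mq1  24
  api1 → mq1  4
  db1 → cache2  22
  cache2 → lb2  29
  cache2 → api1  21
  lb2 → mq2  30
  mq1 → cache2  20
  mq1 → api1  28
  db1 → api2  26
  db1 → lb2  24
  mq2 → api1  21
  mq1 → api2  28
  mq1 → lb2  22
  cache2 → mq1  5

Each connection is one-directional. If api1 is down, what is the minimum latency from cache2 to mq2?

57

Routes from cache2 to mq2 avoiding api1:
cache2 - lb2 - mq2: 29 + 30 = 59
cache2 - mq1 - lb2 - mq2: 5 + 22 + 30 = 57
The minimum is 57 ms.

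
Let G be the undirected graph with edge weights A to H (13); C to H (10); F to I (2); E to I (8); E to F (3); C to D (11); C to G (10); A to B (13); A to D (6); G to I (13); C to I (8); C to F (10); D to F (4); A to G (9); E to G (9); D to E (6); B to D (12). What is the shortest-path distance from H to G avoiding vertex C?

Some routes from H to G avoiding C:
H→A→D→E→G: 13 + 6 + 6 + 9 = 34
H→A→D→F→I→G: 13 + 6 + 4 + 2 + 13 = 38
H→A→D→F→E→G: 13 + 6 + 4 + 3 + 9 = 35
H→A→G: 13 + 9 = 22
Best route has total 22.

22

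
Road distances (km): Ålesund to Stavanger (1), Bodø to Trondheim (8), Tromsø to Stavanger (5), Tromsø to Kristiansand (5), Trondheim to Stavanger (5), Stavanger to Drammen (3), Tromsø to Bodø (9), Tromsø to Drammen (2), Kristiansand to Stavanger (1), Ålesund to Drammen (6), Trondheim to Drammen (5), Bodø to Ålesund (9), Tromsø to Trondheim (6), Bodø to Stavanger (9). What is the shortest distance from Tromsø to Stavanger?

5

Checking several routes:
Tromsø → Drammen → Stavanger: 2 + 3 = 5
Tromsø → Trondheim → Stavanger: 6 + 5 = 11
Tromsø → Drammen → Trondheim → Stavanger: 2 + 5 + 5 = 12
Tromsø → Kristiansand → Stavanger: 5 + 1 = 6
Tromsø → Stavanger: 5
Tromsø → Drammen → Ålesund → Stavanger: 2 + 6 + 1 = 9
Shortest: 5 km.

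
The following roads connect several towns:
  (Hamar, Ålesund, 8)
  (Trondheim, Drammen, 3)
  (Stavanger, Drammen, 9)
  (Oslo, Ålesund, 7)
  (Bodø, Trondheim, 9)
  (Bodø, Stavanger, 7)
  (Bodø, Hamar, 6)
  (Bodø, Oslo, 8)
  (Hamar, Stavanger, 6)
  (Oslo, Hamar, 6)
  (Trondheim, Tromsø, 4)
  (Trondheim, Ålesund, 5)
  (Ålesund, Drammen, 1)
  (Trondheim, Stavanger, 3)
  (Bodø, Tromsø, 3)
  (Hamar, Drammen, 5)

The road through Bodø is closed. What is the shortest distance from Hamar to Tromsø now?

12

Some routes from Hamar to Tromsø avoiding Bodø:
Hamar → Ålesund → Drammen → Trondheim → Tromsø: 8 + 1 + 3 + 4 = 16
Hamar → Drammen → Ålesund → Trondheim → Tromsø: 5 + 1 + 5 + 4 = 15
Hamar → Ålesund → Trondheim → Tromsø: 8 + 5 + 4 = 17
Hamar → Drammen → Trondheim → Tromsø: 5 + 3 + 4 = 12
Hamar → Stavanger → Trondheim → Tromsø: 6 + 3 + 4 = 13
The minimum is 12.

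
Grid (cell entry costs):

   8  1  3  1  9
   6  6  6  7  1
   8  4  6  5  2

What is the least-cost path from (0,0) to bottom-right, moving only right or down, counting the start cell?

Best path: r0c0 -> r0c1 -> r0c2 -> r0c3 -> r1c3 -> r1c4 -> r2c4
Cost: 8 + 1 + 3 + 1 + 7 + 1 + 2 = 23

23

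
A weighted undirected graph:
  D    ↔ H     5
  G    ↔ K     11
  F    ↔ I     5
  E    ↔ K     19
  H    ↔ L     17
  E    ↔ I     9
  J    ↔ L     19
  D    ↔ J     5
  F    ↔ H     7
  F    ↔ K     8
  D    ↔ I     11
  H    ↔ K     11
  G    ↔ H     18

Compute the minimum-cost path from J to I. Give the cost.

16

Comparing a few candidate routes:
J-D-I: 5 + 11 = 16
J-D-H-K-F-I: 5 + 5 + 11 + 8 + 5 = 34
J-D-H-K-E-I: 5 + 5 + 11 + 19 + 9 = 49
J-D-H-F-I: 5 + 5 + 7 + 5 = 22
J-L-H-F-I: 19 + 17 + 7 + 5 = 48
The minimum is 16.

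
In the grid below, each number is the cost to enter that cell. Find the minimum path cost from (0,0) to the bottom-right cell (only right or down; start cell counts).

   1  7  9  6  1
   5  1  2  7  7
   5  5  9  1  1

Take [0,0] -> [1,0] -> [1,1] -> [1,2] -> [1,3] -> [2,3] -> [2,4] for a total of 1 + 5 + 1 + 2 + 7 + 1 + 1 = 18.
(Top row then right column would cost 32.)

18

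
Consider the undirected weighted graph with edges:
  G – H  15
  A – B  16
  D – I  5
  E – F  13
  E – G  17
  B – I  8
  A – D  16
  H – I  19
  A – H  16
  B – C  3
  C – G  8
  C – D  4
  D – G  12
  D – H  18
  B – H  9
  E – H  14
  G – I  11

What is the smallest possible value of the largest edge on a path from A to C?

Some routes from A to C:
A -> B -> I -> D -> C: max(16, 8, 5, 4) = 16
A -> B -> C: max(16, 3) = 16
A -> B -> I -> G -> D -> C: max(16, 8, 11, 12, 4) = 16
A -> B -> I -> G -> C: max(16, 8, 11, 8) = 16
A -> B -> I -> D -> G -> C: max(16, 8, 5, 12, 8) = 16
Best route has worst link 16.

16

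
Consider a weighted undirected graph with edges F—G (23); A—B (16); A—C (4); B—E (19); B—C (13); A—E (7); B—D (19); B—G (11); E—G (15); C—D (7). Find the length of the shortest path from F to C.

47

Checking several routes:
F - G - E - A - C: 23 + 15 + 7 + 4 = 49
F - G - B - A - C: 23 + 11 + 16 + 4 = 54
F - G - B - C: 23 + 11 + 13 = 47
F - G - B - D - C: 23 + 11 + 19 + 7 = 60
F - G - B - E - A - C: 23 + 11 + 19 + 7 + 4 = 64
Best route has total 47.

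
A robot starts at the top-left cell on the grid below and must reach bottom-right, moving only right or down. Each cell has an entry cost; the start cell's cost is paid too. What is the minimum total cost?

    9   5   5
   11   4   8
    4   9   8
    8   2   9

38

One optimal route is (0,0) → (0,1) → (1,1) → (2,1) → (3,1) → (3,2).
Its cost is 9 + 5 + 4 + 9 + 2 + 9 = 38.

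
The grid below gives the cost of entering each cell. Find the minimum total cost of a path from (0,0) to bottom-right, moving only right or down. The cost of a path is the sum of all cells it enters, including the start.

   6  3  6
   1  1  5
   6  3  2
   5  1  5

17

Cheapest: [0,0] -> [1,0] -> [1,1] -> [2,1] -> [3,1] -> [3,2]
  6 + 1 + 1 + 3 + 1 + 5 = 17
(Top row then right column would cost 27.)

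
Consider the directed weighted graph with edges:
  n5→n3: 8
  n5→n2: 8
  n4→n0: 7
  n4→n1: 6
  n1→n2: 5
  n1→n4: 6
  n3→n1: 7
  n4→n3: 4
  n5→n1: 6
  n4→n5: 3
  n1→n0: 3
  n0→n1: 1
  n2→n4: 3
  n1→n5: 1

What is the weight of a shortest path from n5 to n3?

Paths from n5 to n3:
n5 → n2 → n4 → n3: 8 + 3 + 4 = 15
n5 → n1 → n4 → n3: 6 + 6 + 4 = 16
n5 → n1 → n2 → n4 → n3: 6 + 5 + 3 + 4 = 18
n5 → n3: 8
Shortest: 8.

8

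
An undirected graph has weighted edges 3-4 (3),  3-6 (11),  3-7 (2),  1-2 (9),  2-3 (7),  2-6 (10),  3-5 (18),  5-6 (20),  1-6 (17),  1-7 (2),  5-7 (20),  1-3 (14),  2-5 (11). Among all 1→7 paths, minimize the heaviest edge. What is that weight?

A few of the 1→7 routes:
1→2→6→3→7: max(9, 10, 11, 2) = 11
1→7: max(2) = 2
1→2→3→7: max(9, 7, 2) = 9
1→3→7: max(14, 2) = 14
1→6→2→3→7: max(17, 10, 7, 2) = 17
The minimum achievable maximum is 2.

2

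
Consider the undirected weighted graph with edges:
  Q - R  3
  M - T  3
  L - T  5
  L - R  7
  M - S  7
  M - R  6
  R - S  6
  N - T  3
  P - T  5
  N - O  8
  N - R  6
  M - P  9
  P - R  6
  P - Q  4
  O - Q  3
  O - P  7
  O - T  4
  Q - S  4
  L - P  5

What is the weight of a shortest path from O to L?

9

A few of the O→L routes:
O -> Q -> R -> L: 3 + 3 + 7 = 13
O -> T -> P -> L: 4 + 5 + 5 = 14
O -> Q -> P -> L: 3 + 4 + 5 = 12
O -> N -> T -> L: 8 + 3 + 5 = 16
O -> P -> L: 7 + 5 = 12
O -> T -> L: 4 + 5 = 9
Shortest: 9.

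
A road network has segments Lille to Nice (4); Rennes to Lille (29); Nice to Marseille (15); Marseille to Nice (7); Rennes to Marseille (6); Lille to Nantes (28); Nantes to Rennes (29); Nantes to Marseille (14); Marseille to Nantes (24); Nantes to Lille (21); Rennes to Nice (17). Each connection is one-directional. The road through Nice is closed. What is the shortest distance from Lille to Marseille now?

42

Routes from Lille to Marseille avoiding Nice:
Lille - Nantes - Marseille: 28 + 14 = 42
Lille - Nantes - Rennes - Marseille: 28 + 29 + 6 = 63
The minimum is 42 mi.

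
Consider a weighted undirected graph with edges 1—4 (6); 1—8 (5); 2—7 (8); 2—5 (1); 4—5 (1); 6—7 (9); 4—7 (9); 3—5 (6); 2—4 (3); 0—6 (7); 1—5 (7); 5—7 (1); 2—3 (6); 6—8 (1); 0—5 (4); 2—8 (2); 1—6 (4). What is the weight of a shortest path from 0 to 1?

Comparing a few candidate routes:
0→5→1: 4 + 7 = 11
0→5→2→8→1: 4 + 1 + 2 + 5 = 12
0→6→1: 7 + 4 = 11
0→5→2→8→6→1: 4 + 1 + 2 + 1 + 4 = 12
0→6→8→1: 7 + 1 + 5 = 13
0→5→4→1: 4 + 1 + 6 = 11
The minimum is 11.

11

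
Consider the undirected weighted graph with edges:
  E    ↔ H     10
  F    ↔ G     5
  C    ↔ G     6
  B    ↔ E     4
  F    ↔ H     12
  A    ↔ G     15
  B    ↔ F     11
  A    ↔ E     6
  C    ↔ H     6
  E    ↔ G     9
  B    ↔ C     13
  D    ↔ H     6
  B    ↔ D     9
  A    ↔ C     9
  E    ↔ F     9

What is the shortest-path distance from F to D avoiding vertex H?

Comparing a few candidate routes:
F -> B -> D: 11 + 9 = 20
F -> G -> E -> B -> D: 5 + 9 + 4 + 9 = 27
F -> G -> C -> B -> D: 5 + 6 + 13 + 9 = 33
F -> E -> B -> D: 9 + 4 + 9 = 22
Shortest: 20.

20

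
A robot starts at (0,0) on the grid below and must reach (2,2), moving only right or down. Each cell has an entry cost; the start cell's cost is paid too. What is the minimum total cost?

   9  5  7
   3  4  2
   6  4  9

Cheapest: (0,0) → (1,0) → (1,1) → (1,2) → (2,2)
  9 + 3 + 4 + 2 + 9 = 27
For comparison, the top-then-right route costs 32.

27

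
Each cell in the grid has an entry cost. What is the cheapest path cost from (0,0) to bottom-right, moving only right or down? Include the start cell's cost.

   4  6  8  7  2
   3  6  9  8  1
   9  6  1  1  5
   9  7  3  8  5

One optimal route is [0,0] → [1,0] → [1,1] → [2,1] → [2,2] → [2,3] → [2,4] → [3,4].
Its cost is 4 + 3 + 6 + 6 + 1 + 1 + 5 + 5 = 31.

31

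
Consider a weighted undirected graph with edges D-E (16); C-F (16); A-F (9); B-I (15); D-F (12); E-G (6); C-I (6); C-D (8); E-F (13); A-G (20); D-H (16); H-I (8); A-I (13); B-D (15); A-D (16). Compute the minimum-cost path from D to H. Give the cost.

16

Some routes from D to H:
D → H: 16
D → C → I → H: 8 + 6 + 8 = 22
D → B → I → H: 15 + 15 + 8 = 38
D → F → C → I → H: 12 + 16 + 6 + 8 = 42
D → A → I → H: 16 + 13 + 8 = 37
D → F → A → I → H: 12 + 9 + 13 + 8 = 42
Shortest: 16.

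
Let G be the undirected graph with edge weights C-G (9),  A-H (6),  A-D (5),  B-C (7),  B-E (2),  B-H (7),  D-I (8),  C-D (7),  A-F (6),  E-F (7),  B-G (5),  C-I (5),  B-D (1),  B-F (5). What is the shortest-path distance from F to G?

10

Some routes from F to G:
F-B-G: 5 + 5 = 10
F-E-B-G: 7 + 2 + 5 = 14
F-A-D-B-G: 6 + 5 + 1 + 5 = 17
Best route has total 10.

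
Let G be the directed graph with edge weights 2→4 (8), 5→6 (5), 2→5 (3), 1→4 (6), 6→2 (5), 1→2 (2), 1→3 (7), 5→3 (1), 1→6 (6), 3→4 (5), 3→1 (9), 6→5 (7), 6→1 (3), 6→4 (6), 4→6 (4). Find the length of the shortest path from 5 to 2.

Comparing a few candidate routes:
5→3→4→6→2: 1 + 5 + 4 + 5 = 15
5→3→1→2: 1 + 9 + 2 = 12
5→6→1→2: 5 + 3 + 2 = 10
5→3→4→6→1→2: 1 + 5 + 4 + 3 + 2 = 15
5→6→2: 5 + 5 = 10
Shortest: 10.

10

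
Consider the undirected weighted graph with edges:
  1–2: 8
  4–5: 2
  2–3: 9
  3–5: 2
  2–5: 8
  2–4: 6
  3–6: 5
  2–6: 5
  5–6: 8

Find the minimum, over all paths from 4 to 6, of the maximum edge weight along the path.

5

Some routes from 4 to 6:
4 → 2 → 5 → 6: max(6, 8, 8) = 8
4 → 5 → 3 → 6: max(2, 2, 5) = 5
4 → 2 → 6: max(6, 5) = 6
Best route has worst link 5.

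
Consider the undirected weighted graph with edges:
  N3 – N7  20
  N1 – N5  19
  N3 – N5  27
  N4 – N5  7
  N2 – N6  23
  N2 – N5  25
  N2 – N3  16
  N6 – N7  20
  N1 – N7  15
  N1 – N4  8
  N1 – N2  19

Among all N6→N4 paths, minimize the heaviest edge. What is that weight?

Some routes from N6 to N4:
N6→N7→N1→N5→N4: max(20, 15, 19, 7) = 20
N6→N7→N3→N2→N1→N5→N4: max(20, 20, 16, 19, 19, 7) = 20
N6→N7→N3→N2→N1→N4: max(20, 20, 16, 19, 8) = 20
The minimum achievable maximum is 20.

20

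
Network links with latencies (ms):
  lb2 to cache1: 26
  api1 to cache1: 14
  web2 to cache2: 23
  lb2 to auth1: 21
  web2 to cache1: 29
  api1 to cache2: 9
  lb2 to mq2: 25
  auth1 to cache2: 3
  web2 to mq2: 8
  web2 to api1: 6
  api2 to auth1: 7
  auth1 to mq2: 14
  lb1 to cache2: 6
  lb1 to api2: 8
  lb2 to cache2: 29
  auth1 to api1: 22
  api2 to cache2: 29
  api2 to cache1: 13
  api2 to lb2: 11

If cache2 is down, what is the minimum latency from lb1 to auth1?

Some routes from lb1 to auth1 avoiding cache2:
lb1 -> api2 -> lb2 -> auth1: 8 + 11 + 21 = 40
lb1 -> api2 -> auth1: 8 + 7 = 15
lb1 -> api2 -> cache1 -> api1 -> auth1: 8 + 13 + 14 + 22 = 57
Best route has total 15 ms.

15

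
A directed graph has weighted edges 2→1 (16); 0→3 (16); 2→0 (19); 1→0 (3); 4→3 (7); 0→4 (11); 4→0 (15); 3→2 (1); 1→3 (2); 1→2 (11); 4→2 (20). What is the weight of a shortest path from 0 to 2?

Paths from 0 to 2:
0 → 4 → 2: 11 + 20 = 31
0 → 3 → 2: 16 + 1 = 17
0 → 4 → 3 → 2: 11 + 7 + 1 = 19
Best route has total 17.

17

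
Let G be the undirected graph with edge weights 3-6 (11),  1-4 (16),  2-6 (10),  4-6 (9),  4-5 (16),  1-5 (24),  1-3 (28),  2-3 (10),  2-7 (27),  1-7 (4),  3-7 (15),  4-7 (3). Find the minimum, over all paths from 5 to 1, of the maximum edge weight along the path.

Comparing a few candidate routes:
5 - 4 - 6 - 2 - 3 - 7 - 1: max(16, 9, 10, 10, 15, 4) = 16
5 - 4 - 6 - 3 - 7 - 1: max(16, 9, 11, 15, 4) = 16
5 - 4 - 7 - 1: max(16, 3, 4) = 16
5 - 4 - 1: max(16, 16) = 16
5 - 1: max(24) = 24
Best route has worst link 16.

16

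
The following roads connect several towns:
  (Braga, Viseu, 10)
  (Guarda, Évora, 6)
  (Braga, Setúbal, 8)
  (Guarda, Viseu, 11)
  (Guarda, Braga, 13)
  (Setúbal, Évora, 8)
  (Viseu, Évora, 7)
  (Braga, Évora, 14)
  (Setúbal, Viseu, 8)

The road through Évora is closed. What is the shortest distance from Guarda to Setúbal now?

19

Candidate routes:
Guarda→Viseu→Setúbal: 11 + 8 = 19
Guarda→Viseu→Braga→Setúbal: 11 + 10 + 8 = 29
Guarda→Braga→Viseu→Setúbal: 13 + 10 + 8 = 31
Guarda→Braga→Setúbal: 13 + 8 = 21
The minimum is 19.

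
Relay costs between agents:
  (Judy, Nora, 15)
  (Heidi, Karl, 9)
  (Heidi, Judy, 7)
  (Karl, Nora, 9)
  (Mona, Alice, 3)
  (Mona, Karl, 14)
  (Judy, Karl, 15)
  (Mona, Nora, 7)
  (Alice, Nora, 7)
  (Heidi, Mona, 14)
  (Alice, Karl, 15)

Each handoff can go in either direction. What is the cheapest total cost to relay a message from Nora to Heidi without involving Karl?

Paths from Nora to Heidi avoiding Karl:
Nora→Mona→Heidi: 7 + 14 = 21
Nora→Alice→Mona→Heidi: 7 + 3 + 14 = 24
Nora→Judy→Heidi: 15 + 7 = 22
The minimum is 21.

21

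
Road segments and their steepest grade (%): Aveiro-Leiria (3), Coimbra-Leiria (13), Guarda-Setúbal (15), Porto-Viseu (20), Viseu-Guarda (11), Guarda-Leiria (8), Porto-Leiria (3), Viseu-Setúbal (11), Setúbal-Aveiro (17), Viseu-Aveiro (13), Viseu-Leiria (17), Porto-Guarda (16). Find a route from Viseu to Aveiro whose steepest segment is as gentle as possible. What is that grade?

11

Some routes from Viseu to Aveiro:
Viseu → Aveiro: max(13) = 13
Viseu → Setúbal → Guarda → Leiria → Aveiro: max(11, 15, 8, 3) = 15
Viseu → Guarda → Porto → Leiria → Aveiro: max(11, 16, 3, 3) = 16
Viseu → Guarda → Leiria → Aveiro: max(11, 8, 3) = 11
The minimum achievable maximum is 11%.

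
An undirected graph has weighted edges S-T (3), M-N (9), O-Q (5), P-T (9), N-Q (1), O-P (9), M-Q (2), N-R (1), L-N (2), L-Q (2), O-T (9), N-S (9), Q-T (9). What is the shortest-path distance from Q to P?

Comparing a few candidate routes:
Q -> N -> S -> T -> P: 1 + 9 + 3 + 9 = 22
Q -> O -> T -> P: 5 + 9 + 9 = 23
Q -> T -> P: 9 + 9 = 18
Q -> O -> P: 5 + 9 = 14
Best route has total 14.

14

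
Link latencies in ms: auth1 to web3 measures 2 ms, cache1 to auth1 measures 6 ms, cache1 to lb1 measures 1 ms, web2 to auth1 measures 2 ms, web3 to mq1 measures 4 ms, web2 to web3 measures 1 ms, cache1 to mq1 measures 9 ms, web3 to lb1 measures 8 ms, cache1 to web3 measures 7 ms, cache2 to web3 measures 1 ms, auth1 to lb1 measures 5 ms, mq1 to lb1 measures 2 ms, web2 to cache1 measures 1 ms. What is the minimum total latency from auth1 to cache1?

3

A few of the auth1→cache1 routes:
auth1 → web3 → web2 → cache1: 2 + 1 + 1 = 4
auth1 → web2 → cache1: 2 + 1 = 3
auth1 → lb1 → cache1: 5 + 1 = 6
Best route has total 3 ms.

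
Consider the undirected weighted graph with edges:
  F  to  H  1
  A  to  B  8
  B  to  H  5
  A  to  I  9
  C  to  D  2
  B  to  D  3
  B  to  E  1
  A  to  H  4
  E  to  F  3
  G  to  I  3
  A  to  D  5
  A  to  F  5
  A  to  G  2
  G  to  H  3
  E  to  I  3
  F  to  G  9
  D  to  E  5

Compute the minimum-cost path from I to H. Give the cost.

Comparing a few candidate routes:
I → G → H: 3 + 3 = 6
I → E → F → H: 3 + 3 + 1 = 7
I → G → A → H: 3 + 2 + 4 = 9
Best route has total 6.

6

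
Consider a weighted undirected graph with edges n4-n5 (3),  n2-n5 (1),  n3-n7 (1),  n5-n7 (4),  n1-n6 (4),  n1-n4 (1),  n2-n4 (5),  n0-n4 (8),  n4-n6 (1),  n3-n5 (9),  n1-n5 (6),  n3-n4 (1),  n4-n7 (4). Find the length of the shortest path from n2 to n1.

5

Comparing a few candidate routes:
n2-n5-n4-n6-n1: 1 + 3 + 1 + 4 = 9
n2-n5-n7-n3-n4-n1: 1 + 4 + 1 + 1 + 1 = 8
n2-n5-n4-n1: 1 + 3 + 1 = 5
n2-n5-n1: 1 + 6 = 7
n2-n4-n1: 5 + 1 = 6
Shortest: 5.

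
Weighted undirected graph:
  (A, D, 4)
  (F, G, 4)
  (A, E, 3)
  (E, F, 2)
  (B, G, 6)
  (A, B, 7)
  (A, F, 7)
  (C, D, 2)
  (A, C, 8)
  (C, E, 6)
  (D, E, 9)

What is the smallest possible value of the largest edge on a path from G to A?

Comparing a few candidate routes:
G → F → E → C → D → A: max(4, 2, 6, 2, 4) = 6
G → F → E → A: max(4, 2, 3) = 4
G → F → E → C → A: max(4, 2, 6, 8) = 8
G → F → A: max(4, 7) = 7
G → B → A: max(6, 7) = 7
The minimum achievable maximum is 4.

4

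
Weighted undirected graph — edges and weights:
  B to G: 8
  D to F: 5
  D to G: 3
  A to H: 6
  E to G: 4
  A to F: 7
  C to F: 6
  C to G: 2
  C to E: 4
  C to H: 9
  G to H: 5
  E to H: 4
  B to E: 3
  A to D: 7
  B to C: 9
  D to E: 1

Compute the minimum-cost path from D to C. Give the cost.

Checking several routes:
D -> E -> C: 1 + 4 = 5
D -> G -> C: 3 + 2 = 5
D -> E -> G -> C: 1 + 4 + 2 = 7
Shortest: 5.

5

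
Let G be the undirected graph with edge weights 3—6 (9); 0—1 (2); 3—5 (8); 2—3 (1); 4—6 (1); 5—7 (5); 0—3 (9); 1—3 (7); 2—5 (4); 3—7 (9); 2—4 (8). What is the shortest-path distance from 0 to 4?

Checking several routes:
0→1→3→2→4: 2 + 7 + 1 + 8 = 18
0→1→3→6→4: 2 + 7 + 9 + 1 = 19
0→3→2→4: 9 + 1 + 8 = 18
The minimum is 18.

18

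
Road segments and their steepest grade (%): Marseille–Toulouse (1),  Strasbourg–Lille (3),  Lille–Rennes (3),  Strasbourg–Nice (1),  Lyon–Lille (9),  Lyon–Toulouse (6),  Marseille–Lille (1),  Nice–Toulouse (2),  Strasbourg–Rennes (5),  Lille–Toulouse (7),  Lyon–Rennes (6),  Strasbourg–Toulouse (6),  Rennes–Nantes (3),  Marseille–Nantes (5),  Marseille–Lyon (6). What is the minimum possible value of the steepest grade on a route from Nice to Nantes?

3

Checking several routes:
Nice → Strasbourg → Lille → Rennes → Nantes: max(1, 3, 3, 3) = 3
Nice → Strasbourg → Rennes → Nantes: max(1, 5, 3) = 5
Nice → Toulouse → Marseille → Lille → Rennes → Nantes: max(2, 1, 1, 3, 3) = 3
Best route has worst link 3%.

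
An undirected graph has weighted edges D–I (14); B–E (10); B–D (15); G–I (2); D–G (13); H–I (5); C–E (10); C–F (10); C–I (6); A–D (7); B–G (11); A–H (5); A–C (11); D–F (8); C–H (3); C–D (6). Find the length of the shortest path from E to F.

20

Comparing a few candidate routes:
E → C → H → A → D → F: 10 + 3 + 5 + 7 + 8 = 33
E → C → D → F: 10 + 6 + 8 = 24
E → C → F: 10 + 10 = 20
E → B → D → F: 10 + 15 + 8 = 33
Shortest: 20.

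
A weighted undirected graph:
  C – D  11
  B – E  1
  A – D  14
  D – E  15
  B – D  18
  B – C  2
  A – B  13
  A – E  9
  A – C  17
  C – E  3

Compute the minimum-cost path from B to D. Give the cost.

13

A few of the B→D routes:
B→D: 18
B→E→C→D: 1 + 3 + 11 = 15
B→C→D: 2 + 11 = 13
B→E→D: 1 + 15 = 16
The minimum is 13.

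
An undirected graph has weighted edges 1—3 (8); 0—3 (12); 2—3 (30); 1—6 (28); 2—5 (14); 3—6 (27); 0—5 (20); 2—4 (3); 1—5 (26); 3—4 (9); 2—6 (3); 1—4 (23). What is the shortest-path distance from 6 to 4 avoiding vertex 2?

Some routes from 6 to 4 avoiding 2:
6 - 1 - 4: 28 + 23 = 51
6 - 1 - 5 - 0 - 3 - 4: 28 + 26 + 20 + 12 + 9 = 95
6 - 1 - 3 - 4: 28 + 8 + 9 = 45
6 - 3 - 4: 27 + 9 = 36
6 - 3 - 1 - 4: 27 + 8 + 23 = 58
Best route has total 36.

36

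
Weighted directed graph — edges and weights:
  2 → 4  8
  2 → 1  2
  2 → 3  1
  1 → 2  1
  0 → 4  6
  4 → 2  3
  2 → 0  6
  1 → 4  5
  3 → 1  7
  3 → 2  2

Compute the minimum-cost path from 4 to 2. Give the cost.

3

Routes from 4 to 2:
4 - 2: 3
The minimum is 3.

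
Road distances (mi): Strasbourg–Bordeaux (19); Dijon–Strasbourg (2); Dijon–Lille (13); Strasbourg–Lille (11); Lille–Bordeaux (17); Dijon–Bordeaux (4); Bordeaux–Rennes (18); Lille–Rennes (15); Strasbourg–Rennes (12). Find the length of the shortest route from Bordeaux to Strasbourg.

Comparing a few candidate routes:
Bordeaux -> Dijon -> Strasbourg: 4 + 2 = 6
Bordeaux -> Lille -> Strasbourg: 17 + 11 = 28
Bordeaux -> Rennes -> Strasbourg: 18 + 12 = 30
Bordeaux -> Dijon -> Lille -> Strasbourg: 4 + 13 + 11 = 28
Bordeaux -> Strasbourg: 19
Best route has total 6 mi.

6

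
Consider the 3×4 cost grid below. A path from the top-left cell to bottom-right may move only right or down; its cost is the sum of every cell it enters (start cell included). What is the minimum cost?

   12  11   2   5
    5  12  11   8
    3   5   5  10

40

Path [0,0]→[1,0]→[2,0]→[2,1]→[2,2]→[2,3]: 12 + 5 + 3 + 5 + 5 + 10 = 40.
(Top row then right column would cost 48.)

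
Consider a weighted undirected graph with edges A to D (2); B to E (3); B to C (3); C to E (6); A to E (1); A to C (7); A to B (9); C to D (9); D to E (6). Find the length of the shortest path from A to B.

4

A few of the A→B routes:
A - B: 9
A - E - C - B: 1 + 6 + 3 = 10
A - E - B: 1 + 3 = 4
The minimum is 4.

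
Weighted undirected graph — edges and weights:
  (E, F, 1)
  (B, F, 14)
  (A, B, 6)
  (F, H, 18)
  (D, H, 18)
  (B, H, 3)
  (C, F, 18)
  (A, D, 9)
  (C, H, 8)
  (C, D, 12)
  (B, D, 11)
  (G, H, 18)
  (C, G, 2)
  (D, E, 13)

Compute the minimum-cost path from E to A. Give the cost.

Some routes from E to A:
E→F→B→A: 1 + 14 + 6 = 21
E→D→A: 13 + 9 = 22
E→F→H→B→A: 1 + 18 + 3 + 6 = 28
Best route has total 21.

21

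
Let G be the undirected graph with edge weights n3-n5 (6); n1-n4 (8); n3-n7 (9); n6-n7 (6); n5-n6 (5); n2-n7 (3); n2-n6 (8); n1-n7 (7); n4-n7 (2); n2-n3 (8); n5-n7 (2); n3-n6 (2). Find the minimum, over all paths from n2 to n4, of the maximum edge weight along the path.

3

Checking several routes:
n2 -> n7 -> n4: max(3, 2) = 3
n2 -> n6 -> n3 -> n5 -> n7 -> n1 -> n4: max(8, 2, 6, 2, 7, 8) = 8
n2 -> n6 -> n3 -> n5 -> n7 -> n4: max(8, 2, 6, 2, 2) = 8
Best route has worst link 3.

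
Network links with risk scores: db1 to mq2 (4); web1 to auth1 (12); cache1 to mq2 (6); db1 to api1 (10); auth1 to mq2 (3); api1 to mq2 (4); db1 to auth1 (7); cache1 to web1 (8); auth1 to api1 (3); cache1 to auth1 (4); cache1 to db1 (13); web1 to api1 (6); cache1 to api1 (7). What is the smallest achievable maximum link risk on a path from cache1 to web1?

Some routes from cache1 to web1:
cache1 → mq2 → api1 → web1: max(6, 4, 6) = 6
cache1 → auth1 → api1 → web1: max(4, 3, 6) = 6
cache1 → mq2 → auth1 → api1 → web1: max(6, 3, 3, 6) = 6
Smallest bottleneck: 6.

6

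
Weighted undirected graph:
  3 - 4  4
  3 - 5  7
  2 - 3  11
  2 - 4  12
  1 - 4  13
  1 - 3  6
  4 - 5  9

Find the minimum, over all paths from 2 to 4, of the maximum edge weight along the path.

Candidate routes:
2-4: max(12) = 12
2-3-4: max(11, 4) = 11
2-3-1-4: max(11, 6, 13) = 13
2-3-5-4: max(11, 7, 9) = 11
The minimum achievable maximum is 11.

11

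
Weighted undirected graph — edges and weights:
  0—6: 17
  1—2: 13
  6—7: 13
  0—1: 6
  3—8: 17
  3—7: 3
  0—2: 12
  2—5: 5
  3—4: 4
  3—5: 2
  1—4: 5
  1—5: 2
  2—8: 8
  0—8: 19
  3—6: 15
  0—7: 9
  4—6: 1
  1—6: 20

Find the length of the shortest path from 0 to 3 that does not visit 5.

Checking several routes:
0 -> 6 -> 4 -> 3: 17 + 1 + 4 = 22
0 -> 1 -> 4 -> 3: 6 + 5 + 4 = 15
0 -> 7 -> 3: 9 + 3 = 12
Best route has total 12.

12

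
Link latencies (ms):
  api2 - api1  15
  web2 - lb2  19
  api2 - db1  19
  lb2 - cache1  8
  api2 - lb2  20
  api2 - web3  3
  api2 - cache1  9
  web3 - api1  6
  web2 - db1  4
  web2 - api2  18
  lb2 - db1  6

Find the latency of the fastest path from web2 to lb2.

A few of the web2→lb2 routes:
web2 - lb2: 19
web2 - db1 - api2 - lb2: 4 + 19 + 20 = 43
web2 - db1 - api2 - cache1 - lb2: 4 + 19 + 9 + 8 = 40
web2 - db1 - lb2: 4 + 6 = 10
web2 - api2 - cache1 - lb2: 18 + 9 + 8 = 35
web2 - api2 - lb2: 18 + 20 = 38
Shortest: 10 ms.

10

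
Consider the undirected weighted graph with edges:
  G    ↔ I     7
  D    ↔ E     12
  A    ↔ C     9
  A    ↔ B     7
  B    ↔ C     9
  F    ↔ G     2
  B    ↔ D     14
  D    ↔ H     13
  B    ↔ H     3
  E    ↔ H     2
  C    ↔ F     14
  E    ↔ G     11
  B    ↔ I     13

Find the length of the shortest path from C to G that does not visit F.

A few of the C→G routes:
C -> B -> H -> E -> G: 9 + 3 + 2 + 11 = 25
C -> A -> B -> H -> E -> G: 9 + 7 + 3 + 2 + 11 = 32
C -> B -> I -> G: 9 + 13 + 7 = 29
Shortest: 25.

25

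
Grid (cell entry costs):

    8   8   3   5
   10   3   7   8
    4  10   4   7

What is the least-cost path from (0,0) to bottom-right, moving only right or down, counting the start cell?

37

Cheapest: (0,0)→(0,1)→(0,2)→(1,2)→(2,2)→(2,3)
  8 + 8 + 3 + 7 + 4 + 7 = 37
For comparison, the top-then-right route costs 39.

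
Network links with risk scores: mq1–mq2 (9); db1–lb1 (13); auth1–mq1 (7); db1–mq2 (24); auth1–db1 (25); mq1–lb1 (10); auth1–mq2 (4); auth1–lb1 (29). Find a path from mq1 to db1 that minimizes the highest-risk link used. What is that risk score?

13

A few of the mq1→db1 routes:
mq1-mq2-db1: max(9, 24) = 24
mq1-auth1-db1: max(7, 25) = 25
mq1-lb1-db1: max(10, 13) = 13
mq1-auth1-mq2-db1: max(7, 4, 24) = 24
Best route has worst link 13.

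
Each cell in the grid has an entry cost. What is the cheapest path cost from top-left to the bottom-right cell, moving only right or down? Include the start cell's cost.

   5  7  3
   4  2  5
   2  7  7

23

Cheapest: r0c0 → r1c0 → r1c1 → r1c2 → r2c2
  5 + 4 + 2 + 5 + 7 = 23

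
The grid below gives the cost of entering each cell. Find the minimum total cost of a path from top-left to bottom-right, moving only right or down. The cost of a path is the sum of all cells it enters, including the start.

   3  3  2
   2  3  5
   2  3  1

11

Path [0,0] [1,0] [2,0] [2,1] [2,2]: 3 + 2 + 2 + 3 + 1 = 11.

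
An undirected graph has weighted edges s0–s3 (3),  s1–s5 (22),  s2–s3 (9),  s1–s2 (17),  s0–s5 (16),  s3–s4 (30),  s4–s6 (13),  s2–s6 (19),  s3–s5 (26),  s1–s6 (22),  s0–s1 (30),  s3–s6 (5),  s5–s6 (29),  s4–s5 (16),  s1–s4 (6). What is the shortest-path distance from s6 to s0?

8

Comparing a few candidate routes:
s6→s3→s0: 5 + 3 = 8
s6→s2→s3→s0: 19 + 9 + 3 = 31
s6→s5→s0: 29 + 16 = 45
s6→s4→s5→s0: 13 + 16 + 16 = 45
s6→s4→s3→s0: 13 + 30 + 3 = 46
Best route has total 8.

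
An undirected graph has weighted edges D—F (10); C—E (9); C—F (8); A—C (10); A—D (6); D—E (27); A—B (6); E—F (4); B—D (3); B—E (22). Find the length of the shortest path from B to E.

Checking several routes:
B→E: 22
B→A→C→E: 6 + 10 + 9 = 25
B→D→F→E: 3 + 10 + 4 = 17
The minimum is 17.

17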